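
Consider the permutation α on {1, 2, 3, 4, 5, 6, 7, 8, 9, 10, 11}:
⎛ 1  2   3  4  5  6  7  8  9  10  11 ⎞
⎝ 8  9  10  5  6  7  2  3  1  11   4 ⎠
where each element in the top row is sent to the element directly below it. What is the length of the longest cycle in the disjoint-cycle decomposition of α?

11

Decomposing into disjoint cycles gives (1 8 3 10 11 4 5 6 7 2 9); the longest has length 11.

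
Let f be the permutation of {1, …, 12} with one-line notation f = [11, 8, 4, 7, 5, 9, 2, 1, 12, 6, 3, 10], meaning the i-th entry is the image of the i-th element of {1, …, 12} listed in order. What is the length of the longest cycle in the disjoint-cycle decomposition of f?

Decomposing into disjoint cycles gives (1, 11, 3, 4, 7, 2, 8)(6, 9, 12, 10); the longest has length 7.

7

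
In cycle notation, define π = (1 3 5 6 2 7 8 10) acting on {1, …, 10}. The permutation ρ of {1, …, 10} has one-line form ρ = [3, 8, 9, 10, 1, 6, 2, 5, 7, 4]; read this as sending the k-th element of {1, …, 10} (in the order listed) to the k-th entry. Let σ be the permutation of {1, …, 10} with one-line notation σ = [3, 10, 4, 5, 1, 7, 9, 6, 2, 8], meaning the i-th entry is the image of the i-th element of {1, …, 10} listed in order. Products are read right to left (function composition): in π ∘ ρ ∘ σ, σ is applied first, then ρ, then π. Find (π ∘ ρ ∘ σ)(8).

2

Chase 8: σ(8) = 6; ρ(6) = 6; π(6) = 2. Hence (π ∘ ρ ∘ σ)(8) = 2.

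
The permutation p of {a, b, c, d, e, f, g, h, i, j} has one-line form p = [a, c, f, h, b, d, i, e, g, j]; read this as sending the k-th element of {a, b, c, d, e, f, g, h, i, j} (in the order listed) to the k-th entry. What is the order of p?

Decomposing into disjoint cycles gives cycle lengths 6, 2, 1, 1.
The order of p is the least common multiple of its cycle lengths: lcm(6, 2) = 6.

6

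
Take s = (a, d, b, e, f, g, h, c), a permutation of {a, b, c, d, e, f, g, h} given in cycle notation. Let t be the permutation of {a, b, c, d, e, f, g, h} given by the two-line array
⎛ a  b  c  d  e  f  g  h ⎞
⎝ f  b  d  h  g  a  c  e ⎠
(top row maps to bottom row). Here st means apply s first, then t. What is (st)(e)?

s(e) = f, then t(f) = a; composing gives (st)(e) = a.

a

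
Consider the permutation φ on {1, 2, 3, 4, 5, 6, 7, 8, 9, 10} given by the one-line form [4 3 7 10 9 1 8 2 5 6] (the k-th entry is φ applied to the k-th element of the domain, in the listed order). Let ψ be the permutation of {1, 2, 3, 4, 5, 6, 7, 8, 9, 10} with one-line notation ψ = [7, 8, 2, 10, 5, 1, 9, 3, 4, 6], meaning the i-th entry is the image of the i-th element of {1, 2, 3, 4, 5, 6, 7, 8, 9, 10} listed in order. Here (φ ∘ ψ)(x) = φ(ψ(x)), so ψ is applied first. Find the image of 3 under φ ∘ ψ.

3

First apply ψ: ψ(3) = 2, then φ(2) = 3. Thus (φ ∘ ψ)(3) = 3.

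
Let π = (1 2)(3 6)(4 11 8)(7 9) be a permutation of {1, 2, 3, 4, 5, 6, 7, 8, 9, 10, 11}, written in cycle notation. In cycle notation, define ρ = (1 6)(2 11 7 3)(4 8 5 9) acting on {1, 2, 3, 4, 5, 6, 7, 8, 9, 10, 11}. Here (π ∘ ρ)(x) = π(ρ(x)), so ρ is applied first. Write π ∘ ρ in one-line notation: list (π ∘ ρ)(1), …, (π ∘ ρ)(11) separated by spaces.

3 8 1 4 7 2 6 5 11 10 9

For each element, apply ρ then π: 1 → 6 → 3; 2 → 11 → 8; 3 → 2 → 1; 4 → 8 → 4; 5 → 9 → 7; 6 → 1 → 2; 7 → 3 → 6; 8 → 5 → 5; 9 → 4 → 11; 10 → 10 → 10; 11 → 7 → 9.
So π ∘ ρ in one-line form is 3 8 1 4 7 2 6 5 11 10 9.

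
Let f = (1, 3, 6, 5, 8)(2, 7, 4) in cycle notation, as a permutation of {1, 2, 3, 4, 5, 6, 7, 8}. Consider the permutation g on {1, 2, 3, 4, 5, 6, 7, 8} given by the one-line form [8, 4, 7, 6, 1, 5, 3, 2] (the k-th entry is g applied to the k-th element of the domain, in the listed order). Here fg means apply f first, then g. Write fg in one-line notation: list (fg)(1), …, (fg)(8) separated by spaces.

Chase each element through f then g: 1 → 3 → 7; 2 → 7 → 3; 3 → 6 → 5; 4 → 2 → 4; 5 → 8 → 2; 6 → 5 → 1; 7 → 4 → 6; 8 → 1 → 8.
So fg in one-line form is 7 3 5 4 2 1 6 8.

7 3 5 4 2 1 6 8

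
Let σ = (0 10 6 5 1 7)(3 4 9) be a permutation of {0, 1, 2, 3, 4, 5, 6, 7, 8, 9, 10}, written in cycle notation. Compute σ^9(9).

9

9 lies in the 3-cycle (3 4 9).
Since the cycle has length 3, σ^9 acts on it the same as σ^0 (9 mod 3 = 0).
So σ^9(9) = 9.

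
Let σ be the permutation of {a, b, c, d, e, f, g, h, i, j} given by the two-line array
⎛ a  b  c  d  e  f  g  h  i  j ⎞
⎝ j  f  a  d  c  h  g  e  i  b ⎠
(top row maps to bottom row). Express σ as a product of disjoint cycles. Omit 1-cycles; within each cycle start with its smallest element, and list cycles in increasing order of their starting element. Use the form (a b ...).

(a j b f h e c)

Iterating σ from a gives a → j → b → f → h → e → c → a; that is the 7-cycle (a j b f h e c).
Continuing from each remaining unvisited element yields (a j b f h e c).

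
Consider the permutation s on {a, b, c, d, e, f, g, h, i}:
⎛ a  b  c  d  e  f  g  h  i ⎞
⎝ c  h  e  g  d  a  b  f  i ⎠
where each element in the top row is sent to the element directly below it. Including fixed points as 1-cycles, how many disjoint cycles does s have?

The cycle decomposition is (a c e d g b h f)(i), which has 2 cycles (counting 1-cycles).

2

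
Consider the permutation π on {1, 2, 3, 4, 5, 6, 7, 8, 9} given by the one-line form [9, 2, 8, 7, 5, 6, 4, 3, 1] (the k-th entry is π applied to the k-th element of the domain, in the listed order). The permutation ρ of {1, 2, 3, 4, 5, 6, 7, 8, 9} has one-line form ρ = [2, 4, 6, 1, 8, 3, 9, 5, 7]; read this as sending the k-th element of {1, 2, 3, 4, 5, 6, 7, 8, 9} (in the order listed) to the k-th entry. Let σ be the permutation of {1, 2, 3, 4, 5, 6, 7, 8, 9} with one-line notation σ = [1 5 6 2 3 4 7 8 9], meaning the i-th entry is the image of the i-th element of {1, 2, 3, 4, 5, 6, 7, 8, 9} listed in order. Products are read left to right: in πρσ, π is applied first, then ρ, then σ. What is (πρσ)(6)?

(πρσ)(6) = σ(ρ(π(6))). π(6) = 6, then ρ(6) = 3, then σ(3) = 6, so the result is 6.

6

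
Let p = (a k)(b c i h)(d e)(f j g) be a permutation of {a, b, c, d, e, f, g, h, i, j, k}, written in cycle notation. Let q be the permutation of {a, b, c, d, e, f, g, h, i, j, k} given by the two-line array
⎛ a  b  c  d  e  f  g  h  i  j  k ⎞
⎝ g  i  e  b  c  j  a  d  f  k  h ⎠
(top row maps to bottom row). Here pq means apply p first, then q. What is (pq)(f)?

First apply p: p(f) = j, then q(j) = k. Thus (pq)(f) = k.

k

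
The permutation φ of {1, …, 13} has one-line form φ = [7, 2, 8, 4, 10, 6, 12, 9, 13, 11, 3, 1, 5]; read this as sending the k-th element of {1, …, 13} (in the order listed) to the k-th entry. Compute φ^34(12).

Tracing 12 → 1 → … returns to 12 after 3 steps, so 12 lies in a 3-cycle (1, 7, 12).
Since the cycle has length 3, φ^34 acts on it the same as φ^1 (34 mod 3 = 1).
Advancing 1 step from 12: 12 → 1.

1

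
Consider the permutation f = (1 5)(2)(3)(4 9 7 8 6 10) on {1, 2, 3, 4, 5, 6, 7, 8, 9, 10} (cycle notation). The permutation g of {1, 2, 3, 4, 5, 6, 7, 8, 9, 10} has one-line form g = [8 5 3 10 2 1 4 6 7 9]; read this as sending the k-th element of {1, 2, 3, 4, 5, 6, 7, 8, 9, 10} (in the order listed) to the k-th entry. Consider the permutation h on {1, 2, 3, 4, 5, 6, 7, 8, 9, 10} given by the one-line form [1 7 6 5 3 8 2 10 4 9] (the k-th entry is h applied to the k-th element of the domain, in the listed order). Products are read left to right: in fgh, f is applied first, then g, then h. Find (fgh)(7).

8

Chase 7: f(7) = 8; g(8) = 6; h(6) = 8. Hence (fgh)(7) = 8.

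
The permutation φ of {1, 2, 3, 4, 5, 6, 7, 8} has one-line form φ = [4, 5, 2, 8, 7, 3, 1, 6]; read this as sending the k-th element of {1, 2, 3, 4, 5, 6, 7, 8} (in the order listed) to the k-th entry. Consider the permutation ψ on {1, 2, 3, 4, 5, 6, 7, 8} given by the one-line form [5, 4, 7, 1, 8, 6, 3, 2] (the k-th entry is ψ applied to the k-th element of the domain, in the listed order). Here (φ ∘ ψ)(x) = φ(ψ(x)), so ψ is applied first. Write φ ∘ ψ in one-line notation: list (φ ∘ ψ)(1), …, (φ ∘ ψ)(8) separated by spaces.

(φ ∘ ψ)(x) = φ(ψ(x)). Computing each image: φ(ψ(1)) = φ(5) = 7, φ(ψ(2)) = φ(4) = 8, φ(ψ(3)) = φ(7) = 1, φ(ψ(4)) = φ(1) = 4, φ(ψ(5)) = φ(8) = 6, φ(ψ(6)) = φ(6) = 3, φ(ψ(7)) = φ(3) = 2, φ(ψ(8)) = φ(2) = 5.
Hence φ ∘ ψ = [7 8 1 4 6 3 2 5].

7 8 1 4 6 3 2 5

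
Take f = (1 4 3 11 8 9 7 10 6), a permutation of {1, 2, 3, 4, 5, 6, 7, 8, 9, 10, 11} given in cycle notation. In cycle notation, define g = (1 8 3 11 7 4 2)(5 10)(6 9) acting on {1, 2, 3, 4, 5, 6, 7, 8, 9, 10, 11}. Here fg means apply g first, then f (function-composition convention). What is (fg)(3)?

8

(fg)(3) = f(g(3)). g(3) = 11, then f(11) = 8. So (fg)(3) = 8.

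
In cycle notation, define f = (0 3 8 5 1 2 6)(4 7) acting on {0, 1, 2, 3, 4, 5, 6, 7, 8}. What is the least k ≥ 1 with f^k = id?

The disjoint cycles have lengths 7, 2.
The order is lcm(7, 2) = 14.

14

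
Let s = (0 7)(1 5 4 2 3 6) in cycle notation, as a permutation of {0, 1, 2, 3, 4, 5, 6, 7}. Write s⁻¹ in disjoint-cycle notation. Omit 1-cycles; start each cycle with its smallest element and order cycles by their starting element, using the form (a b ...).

(0 7)(1 6 3 2 4 5)

If s sends a → b within a cycle, s⁻¹ sends b → a; equivalently, reverse each cycle.
Reversing each cycle of s and rotating so the smallest element leads gives (0 7)(1 6 3 2 4 5).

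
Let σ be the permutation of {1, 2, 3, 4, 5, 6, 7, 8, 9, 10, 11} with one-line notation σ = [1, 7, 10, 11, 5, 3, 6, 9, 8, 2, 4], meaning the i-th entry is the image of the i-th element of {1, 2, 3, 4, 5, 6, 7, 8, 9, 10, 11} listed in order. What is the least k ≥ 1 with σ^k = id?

10

Writing σ as disjoint cycles, the cycle lengths are 5, 2, 2, 1, 1.
Since disjoint cycles commute, ord(σ) = lcm(5, 2, 2) = 10.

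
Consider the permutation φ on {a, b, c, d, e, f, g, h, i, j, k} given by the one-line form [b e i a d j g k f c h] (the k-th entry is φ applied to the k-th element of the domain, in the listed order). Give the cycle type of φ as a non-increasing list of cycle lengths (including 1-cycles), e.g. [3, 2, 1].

[4, 4, 2, 1]

The disjoint cycles are (a b e d)(c i f j)(g)(h k), with lengths 4, 4, 2, 1 in non-increasing order.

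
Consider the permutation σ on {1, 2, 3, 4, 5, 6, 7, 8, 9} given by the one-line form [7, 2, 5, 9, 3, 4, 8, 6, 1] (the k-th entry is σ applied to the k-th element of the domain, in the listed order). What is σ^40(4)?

Tracing 4 → 9 → … returns to 4 after 6 steps, so 4 lies in a 6-cycle (1, 7, 8, 6, 4, 9).
Powers repeat with period 6 on this cycle, and 40 mod 6 = 4, so σ^40(4) = σ^4(4).
Stepping 4 places around the cycle: 4 → 9 → 1 → 7 → 8.

8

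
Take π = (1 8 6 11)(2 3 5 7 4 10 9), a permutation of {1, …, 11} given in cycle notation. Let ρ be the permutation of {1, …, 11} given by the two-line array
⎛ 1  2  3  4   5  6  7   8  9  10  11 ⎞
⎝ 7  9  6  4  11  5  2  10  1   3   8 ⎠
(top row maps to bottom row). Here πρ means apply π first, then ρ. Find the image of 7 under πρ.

First apply π: π(7) = 4, then ρ(4) = 4. Thus (πρ)(7) = 4.

4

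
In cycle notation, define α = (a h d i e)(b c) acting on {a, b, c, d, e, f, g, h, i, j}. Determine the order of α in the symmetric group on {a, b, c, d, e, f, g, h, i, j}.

The disjoint cycles have lengths 5, 2, 1, 1, 1.
Since disjoint cycles commute, ord(α) = lcm(5, 2) = 10.

10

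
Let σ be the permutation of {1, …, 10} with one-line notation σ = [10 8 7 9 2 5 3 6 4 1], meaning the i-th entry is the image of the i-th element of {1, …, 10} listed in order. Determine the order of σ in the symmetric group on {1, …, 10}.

Writing σ as disjoint cycles, the cycle lengths are 4, 2, 2, 2.
The order of σ is the least common multiple of its cycle lengths: lcm(4, 2, 2, 2) = 4.

4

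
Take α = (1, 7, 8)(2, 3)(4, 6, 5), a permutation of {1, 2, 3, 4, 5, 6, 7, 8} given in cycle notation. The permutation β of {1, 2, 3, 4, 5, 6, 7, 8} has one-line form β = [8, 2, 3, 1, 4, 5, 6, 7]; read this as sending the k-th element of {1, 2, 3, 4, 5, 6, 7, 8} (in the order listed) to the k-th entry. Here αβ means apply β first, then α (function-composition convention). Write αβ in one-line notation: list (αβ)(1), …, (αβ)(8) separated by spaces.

1 3 2 7 6 4 5 8

(αβ)(x) = α(β(x)). Computing each image: α(β(1)) = α(8) = 1, α(β(2)) = α(2) = 3, α(β(3)) = α(3) = 2, α(β(4)) = α(1) = 7, α(β(5)) = α(4) = 6, α(β(6)) = α(5) = 4, α(β(7)) = α(6) = 5, α(β(8)) = α(7) = 8.
Hence αβ = [1 3 2 7 6 4 5 8].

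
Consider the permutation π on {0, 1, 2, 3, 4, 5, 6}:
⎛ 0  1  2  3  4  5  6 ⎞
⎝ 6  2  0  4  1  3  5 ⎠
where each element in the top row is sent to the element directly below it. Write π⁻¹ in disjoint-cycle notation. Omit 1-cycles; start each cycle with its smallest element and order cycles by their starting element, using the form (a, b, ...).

The cycle decomposition of π is (0, 6, 5, 3, 4, 1, 2).
The inverse reverses every cycle; in canonical form, π⁻¹ = (0, 2, 1, 4, 3, 5, 6).

(0, 2, 1, 4, 3, 5, 6)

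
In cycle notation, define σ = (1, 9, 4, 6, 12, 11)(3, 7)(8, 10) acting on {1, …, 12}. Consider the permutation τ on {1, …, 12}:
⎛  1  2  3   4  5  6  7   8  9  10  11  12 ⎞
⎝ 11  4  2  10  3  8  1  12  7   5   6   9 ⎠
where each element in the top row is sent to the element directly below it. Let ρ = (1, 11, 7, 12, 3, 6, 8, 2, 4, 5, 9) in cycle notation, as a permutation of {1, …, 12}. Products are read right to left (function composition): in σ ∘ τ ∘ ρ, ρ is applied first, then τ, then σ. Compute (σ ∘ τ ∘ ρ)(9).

1

Chase 9: ρ(9) = 1; τ(1) = 11; σ(11) = 1. Hence (σ ∘ τ ∘ ρ)(9) = 1.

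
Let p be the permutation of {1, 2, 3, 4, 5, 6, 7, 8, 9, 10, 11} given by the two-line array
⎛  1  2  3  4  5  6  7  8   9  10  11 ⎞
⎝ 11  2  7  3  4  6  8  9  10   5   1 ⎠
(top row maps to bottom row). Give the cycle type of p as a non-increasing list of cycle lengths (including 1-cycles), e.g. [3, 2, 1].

[7, 2, 1, 1]

The disjoint cycles are (1 11)(2)(3 7 8 9 10 5 4)(6), with lengths 7, 2, 1, 1 in non-increasing order.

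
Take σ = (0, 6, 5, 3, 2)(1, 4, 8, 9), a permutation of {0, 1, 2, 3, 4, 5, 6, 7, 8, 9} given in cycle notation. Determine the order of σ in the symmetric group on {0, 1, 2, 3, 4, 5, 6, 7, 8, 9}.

20

The disjoint cycles have lengths 5, 4, 1.
The order is lcm(5, 4) = 20.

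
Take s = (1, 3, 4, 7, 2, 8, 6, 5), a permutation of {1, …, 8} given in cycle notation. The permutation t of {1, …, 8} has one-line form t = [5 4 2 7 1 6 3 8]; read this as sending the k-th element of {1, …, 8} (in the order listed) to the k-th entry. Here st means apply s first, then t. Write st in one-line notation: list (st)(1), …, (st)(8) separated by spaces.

For each element, apply s then t: 1 → 3 → 2; 2 → 8 → 8; 3 → 4 → 7; 4 → 7 → 3; 5 → 1 → 5; 6 → 5 → 1; 7 → 2 → 4; 8 → 6 → 6.
So st in one-line form is 2 8 7 3 5 1 4 6.

2 8 7 3 5 1 4 6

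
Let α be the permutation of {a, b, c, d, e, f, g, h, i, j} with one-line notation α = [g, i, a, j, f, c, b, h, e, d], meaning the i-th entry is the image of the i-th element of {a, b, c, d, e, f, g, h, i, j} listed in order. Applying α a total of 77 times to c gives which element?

c

Tracing c → a → … returns to c after 7 steps, so c lies in a 7-cycle (a g b i e f c).
Powers repeat with period 7 on this cycle, and 77 mod 7 = 0, so α^77(c) = α^0(c).
So α^77(c) = c.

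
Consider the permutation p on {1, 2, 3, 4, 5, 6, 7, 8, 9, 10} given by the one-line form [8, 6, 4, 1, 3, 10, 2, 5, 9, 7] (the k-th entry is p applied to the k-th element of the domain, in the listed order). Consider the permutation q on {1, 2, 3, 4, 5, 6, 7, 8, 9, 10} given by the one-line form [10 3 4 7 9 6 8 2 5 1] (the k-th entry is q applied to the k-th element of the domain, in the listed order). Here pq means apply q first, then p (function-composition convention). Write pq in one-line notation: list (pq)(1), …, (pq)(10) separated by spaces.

(pq)(x) = p(q(x)). Computing each image: p(q(1)) = p(10) = 7, p(q(2)) = p(3) = 4, p(q(3)) = p(4) = 1, p(q(4)) = p(7) = 2, p(q(5)) = p(9) = 9, p(q(6)) = p(6) = 10, p(q(7)) = p(8) = 5, p(q(8)) = p(2) = 6, p(q(9)) = p(5) = 3, p(q(10)) = p(1) = 8.
Hence pq = [7 4 1 2 9 10 5 6 3 8].

7 4 1 2 9 10 5 6 3 8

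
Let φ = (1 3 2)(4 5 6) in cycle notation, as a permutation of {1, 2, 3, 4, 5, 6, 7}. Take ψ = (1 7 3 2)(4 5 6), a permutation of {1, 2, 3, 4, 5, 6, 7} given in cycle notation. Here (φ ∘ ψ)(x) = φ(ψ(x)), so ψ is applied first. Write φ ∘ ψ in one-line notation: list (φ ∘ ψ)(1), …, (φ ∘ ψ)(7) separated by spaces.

7 3 1 6 4 5 2

(φ ∘ ψ)(x) = φ(ψ(x)). Computing each image: φ(ψ(1)) = φ(7) = 7, φ(ψ(2)) = φ(1) = 3, φ(ψ(3)) = φ(2) = 1, φ(ψ(4)) = φ(5) = 6, φ(ψ(5)) = φ(6) = 4, φ(ψ(6)) = φ(4) = 5, φ(ψ(7)) = φ(3) = 2.
Hence φ ∘ ψ = [7 3 1 6 4 5 2].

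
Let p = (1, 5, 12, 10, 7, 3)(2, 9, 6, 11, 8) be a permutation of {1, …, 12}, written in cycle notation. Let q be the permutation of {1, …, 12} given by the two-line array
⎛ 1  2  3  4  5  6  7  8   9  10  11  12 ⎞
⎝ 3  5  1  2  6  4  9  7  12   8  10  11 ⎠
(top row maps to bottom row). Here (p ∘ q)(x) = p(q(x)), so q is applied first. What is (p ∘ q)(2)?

q(2) = 5, then p(5) = 12; composing gives (p ∘ q)(2) = 12.

12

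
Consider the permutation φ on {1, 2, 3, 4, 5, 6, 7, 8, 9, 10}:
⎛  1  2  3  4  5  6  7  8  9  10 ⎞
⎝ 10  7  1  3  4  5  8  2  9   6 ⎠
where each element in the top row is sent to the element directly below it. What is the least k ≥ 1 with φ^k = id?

6

Writing φ as disjoint cycles, the cycle lengths are 6, 3, 1.
Since disjoint cycles commute, ord(φ) = lcm(6, 3) = 6.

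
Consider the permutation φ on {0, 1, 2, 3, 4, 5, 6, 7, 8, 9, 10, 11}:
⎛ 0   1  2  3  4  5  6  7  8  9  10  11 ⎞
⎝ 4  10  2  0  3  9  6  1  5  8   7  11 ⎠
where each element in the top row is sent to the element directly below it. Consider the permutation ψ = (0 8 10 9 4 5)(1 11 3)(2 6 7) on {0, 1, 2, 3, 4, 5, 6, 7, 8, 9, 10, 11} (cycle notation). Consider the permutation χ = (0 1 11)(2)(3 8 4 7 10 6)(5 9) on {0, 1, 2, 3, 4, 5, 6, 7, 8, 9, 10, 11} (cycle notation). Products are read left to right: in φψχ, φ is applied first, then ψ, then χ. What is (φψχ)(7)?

0

Apply the permutations in order: φ(7) = 1, then ψ(1) = 11, then χ(11) = 0. So (φψχ)(7) = 0.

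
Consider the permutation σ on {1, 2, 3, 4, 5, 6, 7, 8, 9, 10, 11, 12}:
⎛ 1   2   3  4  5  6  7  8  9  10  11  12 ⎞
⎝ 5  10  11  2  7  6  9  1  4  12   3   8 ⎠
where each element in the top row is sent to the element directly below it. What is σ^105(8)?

Tracing 8 → 1 → … returns to 8 after 9 steps, so 8 lies in a 9-cycle (1, 5, 7, 9, 4, 2, 10, 12, 8).
On a 9-cycle, σ^9 is the identity, so σ^105 = σ^6 there (105 ≡ 6 mod 9).
Advancing 6 steps from 8: 8 → 1 → 5 → 7 → 9 → 4 → 2.

2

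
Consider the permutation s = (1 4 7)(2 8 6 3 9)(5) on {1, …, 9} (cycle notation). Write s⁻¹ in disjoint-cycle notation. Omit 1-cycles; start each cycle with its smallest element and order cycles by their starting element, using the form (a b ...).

The inverse reverses each cycle.
After reversing and putting each cycle's least element first, s⁻¹ = (1 7 4)(2 9 3 6 8).

(1 7 4)(2 9 3 6 8)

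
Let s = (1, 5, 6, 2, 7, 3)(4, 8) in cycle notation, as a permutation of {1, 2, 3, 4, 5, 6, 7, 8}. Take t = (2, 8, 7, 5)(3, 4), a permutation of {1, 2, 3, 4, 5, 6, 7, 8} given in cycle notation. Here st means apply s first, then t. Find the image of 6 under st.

s(6) = 2, then t(2) = 8; composing gives (st)(6) = 8.

8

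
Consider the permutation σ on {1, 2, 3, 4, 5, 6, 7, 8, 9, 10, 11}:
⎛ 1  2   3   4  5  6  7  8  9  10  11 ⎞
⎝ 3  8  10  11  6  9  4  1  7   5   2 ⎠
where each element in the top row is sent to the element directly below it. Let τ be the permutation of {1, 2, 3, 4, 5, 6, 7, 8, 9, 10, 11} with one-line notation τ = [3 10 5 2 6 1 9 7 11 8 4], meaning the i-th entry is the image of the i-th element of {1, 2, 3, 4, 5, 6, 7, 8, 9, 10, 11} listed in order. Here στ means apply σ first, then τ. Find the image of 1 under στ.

5

σ(1) = 3, then τ(3) = 5; composing gives (στ)(1) = 5.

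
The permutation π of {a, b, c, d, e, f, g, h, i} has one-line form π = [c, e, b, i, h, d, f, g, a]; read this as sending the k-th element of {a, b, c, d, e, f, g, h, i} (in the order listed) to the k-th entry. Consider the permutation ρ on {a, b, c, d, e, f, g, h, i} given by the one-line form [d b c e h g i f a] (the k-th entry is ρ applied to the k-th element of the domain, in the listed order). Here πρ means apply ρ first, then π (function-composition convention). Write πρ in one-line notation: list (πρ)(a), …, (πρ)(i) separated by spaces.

(πρ)(x) = π(ρ(x)). Computing each image: π(ρ(a)) = π(d) = i, π(ρ(b)) = π(b) = e, π(ρ(c)) = π(c) = b, π(ρ(d)) = π(e) = h, π(ρ(e)) = π(h) = g, π(ρ(f)) = π(g) = f, π(ρ(g)) = π(i) = a, π(ρ(h)) = π(f) = d, π(ρ(i)) = π(a) = c.
Hence πρ = [i e b h g f a d c].

i e b h g f a d c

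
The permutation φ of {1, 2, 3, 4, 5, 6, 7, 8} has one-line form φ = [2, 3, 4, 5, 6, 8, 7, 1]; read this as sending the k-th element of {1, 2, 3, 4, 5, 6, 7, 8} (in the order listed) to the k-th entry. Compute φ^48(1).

8

Tracing 1 → 2 → … returns to 1 after 7 steps, so 1 lies in a 7-cycle (1, 2, 3, 4, 5, 6, 8).
Since the cycle has length 7, φ^48 acts on it the same as φ^6 (48 mod 7 = 6).
Advancing 6 steps from 1: 1 → 2 → 3 → 4 → 5 → 6 → 8.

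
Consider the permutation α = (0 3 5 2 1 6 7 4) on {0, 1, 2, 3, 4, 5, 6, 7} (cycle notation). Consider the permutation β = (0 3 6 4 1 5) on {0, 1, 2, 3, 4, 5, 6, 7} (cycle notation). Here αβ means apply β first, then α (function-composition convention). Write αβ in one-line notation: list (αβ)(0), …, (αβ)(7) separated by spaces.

5 2 1 7 6 3 0 4

(αβ)(x) = α(β(x)). Computing each image: α(β(0)) = α(3) = 5, α(β(1)) = α(5) = 2, α(β(2)) = α(2) = 1, α(β(3)) = α(6) = 7, α(β(4)) = α(1) = 6, α(β(5)) = α(0) = 3, α(β(6)) = α(4) = 0, α(β(7)) = α(7) = 4.
Hence αβ = [5 2 1 7 6 3 0 4].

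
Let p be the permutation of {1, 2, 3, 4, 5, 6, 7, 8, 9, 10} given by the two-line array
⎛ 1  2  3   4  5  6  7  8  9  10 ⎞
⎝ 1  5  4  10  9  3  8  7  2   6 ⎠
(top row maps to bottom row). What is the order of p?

The disjoint-cycle form of p has cycle lengths 4, 3, 2, 1.
The order is lcm(4, 3, 2) = 12.

12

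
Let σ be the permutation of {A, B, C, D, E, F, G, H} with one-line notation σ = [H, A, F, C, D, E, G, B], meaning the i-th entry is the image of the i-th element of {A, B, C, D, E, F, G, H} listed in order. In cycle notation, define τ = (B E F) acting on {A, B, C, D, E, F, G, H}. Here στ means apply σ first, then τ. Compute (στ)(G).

G

(στ)(G) = τ(σ(G)). σ(G) = G, then τ(G) = G. So (στ)(G) = G.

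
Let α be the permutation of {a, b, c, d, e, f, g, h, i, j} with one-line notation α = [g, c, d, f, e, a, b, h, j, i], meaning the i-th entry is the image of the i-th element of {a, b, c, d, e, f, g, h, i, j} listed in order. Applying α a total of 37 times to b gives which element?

Tracing b → c → … returns to b after 6 steps, so b lies in a 6-cycle (a g b c d f).
On a 6-cycle, α^6 is the identity, so α^37 = α^1 there (37 ≡ 1 mod 6).
Stepping 1 place around the cycle: b → c.

c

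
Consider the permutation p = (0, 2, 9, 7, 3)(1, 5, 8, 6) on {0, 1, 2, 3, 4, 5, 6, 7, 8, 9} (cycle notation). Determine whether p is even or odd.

The cycle lengths are 5, 4, 1.
A cycle is odd iff its length is even; p has 1 even-length cycle, so sgn(p) = (−1)^1 and p is odd.

odd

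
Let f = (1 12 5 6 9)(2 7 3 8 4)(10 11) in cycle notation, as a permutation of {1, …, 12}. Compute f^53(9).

9 lies in the 5-cycle (1 12 5 6 9).
Powers repeat with period 5 on this cycle, and 53 mod 5 = 3, so f^53(9) = f^3(9).
Advancing 3 steps from 9: 9 → 1 → 12 → 5.

5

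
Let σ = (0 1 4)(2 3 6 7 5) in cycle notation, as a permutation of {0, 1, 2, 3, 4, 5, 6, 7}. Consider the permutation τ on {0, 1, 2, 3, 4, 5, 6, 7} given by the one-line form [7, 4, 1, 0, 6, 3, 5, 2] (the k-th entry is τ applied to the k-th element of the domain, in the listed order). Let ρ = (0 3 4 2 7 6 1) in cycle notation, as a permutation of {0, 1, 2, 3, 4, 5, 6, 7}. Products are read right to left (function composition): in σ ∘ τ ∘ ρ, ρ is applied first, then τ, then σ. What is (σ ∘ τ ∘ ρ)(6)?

0

(σ ∘ τ ∘ ρ)(6) = σ(τ(ρ(6))). ρ(6) = 1, then τ(1) = 4, then σ(4) = 0, so the result is 0.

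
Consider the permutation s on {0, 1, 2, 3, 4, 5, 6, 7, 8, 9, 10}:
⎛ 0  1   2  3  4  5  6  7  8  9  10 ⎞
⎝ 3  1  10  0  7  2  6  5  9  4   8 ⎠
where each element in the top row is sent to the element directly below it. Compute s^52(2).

Tracing 2 → 10 → … returns to 2 after 7 steps, so 2 lies in a 7-cycle (2 10 8 9 4 7 5).
On a 7-cycle, s^7 is the identity, so s^52 = s^3 there (52 ≡ 3 mod 7).
Advancing 3 steps from 2: 2 → 10 → 8 → 9.

9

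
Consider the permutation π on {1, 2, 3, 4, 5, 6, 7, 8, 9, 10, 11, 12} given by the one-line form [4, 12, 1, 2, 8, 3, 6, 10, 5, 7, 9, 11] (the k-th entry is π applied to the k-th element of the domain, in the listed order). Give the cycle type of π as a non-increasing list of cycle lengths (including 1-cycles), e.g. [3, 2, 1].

The disjoint cycles are (1, 4, 2, 12, 11, 9, 5, 8, 10, 7, 6, 3), with lengths 12 in non-increasing order.

[12]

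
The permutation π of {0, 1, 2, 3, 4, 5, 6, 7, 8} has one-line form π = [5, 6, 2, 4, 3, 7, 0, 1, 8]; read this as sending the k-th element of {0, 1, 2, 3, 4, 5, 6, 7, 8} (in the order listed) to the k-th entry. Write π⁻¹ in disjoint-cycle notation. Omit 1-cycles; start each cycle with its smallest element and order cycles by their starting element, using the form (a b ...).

(0 6 1 7 5)(3 4)

First write π in disjoint cycles: (0 5 7 1 6)(3 4).
The inverse reverses every cycle; in canonical form, π⁻¹ = (0 6 1 7 5)(3 4).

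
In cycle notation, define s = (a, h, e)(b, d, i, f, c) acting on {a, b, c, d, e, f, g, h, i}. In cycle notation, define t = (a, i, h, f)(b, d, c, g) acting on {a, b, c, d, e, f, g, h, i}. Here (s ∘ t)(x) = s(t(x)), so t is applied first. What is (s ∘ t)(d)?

First apply t: t(d) = c, then s(c) = b. Thus (s ∘ t)(d) = b.

b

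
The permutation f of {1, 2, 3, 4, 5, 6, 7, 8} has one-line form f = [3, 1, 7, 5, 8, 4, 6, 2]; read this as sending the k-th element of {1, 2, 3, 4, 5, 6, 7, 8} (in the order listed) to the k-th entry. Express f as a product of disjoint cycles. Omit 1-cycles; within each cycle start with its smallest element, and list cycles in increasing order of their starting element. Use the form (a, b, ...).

Start at 1 and follow images: 1 → 3 → 7 → 6 → 4 → 5 → 8 → 2 → 1, giving the cycle (1, 3, 7, 6, 4, 5, 8, 2).
Repeating from the next unused element and collecting all non-trivial cycles gives (1, 3, 7, 6, 4, 5, 8, 2).

(1, 3, 7, 6, 4, 5, 8, 2)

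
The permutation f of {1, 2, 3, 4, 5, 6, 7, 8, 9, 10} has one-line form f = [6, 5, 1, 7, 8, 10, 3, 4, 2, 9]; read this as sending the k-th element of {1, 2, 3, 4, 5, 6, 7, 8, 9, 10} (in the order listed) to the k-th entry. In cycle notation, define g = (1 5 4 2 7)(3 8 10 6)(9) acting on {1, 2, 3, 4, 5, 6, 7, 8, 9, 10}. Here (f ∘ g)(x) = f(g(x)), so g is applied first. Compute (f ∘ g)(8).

(f ∘ g)(8) = f(g(8)). g(8) = 10, then f(10) = 9. So (f ∘ g)(8) = 9.

9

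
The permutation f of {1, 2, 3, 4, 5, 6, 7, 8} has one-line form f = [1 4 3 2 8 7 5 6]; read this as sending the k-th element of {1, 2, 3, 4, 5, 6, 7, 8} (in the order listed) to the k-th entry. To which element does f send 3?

3 is element number 3 of the domain, and entry number 3 of the one-line form is 3, so f(3) = 3.

3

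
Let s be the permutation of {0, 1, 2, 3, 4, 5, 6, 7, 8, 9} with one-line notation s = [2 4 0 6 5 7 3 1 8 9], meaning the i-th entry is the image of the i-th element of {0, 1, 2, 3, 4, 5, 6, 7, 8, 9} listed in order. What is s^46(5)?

1

Tracing 5 → 7 → … returns to 5 after 4 steps, so 5 lies in a 4-cycle (1 4 5 7).
On a 4-cycle, s^4 is the identity, so s^46 = s^2 there (46 ≡ 2 mod 4).
Advancing 2 steps from 5: 5 → 7 → 1.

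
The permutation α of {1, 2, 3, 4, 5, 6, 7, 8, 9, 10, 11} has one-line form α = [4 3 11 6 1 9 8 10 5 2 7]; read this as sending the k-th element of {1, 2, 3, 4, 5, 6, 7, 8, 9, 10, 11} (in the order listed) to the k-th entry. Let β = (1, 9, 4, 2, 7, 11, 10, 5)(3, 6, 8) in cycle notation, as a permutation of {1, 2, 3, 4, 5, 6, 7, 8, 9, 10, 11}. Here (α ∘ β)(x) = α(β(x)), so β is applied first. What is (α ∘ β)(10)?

β(10) = 5, then α(5) = 1; composing gives (α ∘ β)(10) = 1.

1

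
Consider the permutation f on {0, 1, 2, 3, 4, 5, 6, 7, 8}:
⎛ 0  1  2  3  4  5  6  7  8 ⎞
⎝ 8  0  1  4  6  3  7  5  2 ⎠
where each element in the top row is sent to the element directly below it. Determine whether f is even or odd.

In disjoint-cycle form the cycle lengths are 5, 4.
A cycle of length ℓ contributes ℓ−1 transpositions, so f is a product of 4 + 3 = 7 transpositions — odd.

odd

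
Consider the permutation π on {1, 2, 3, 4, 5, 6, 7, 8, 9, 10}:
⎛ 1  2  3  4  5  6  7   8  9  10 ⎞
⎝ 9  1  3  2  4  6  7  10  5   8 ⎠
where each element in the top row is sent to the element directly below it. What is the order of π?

Decomposing into disjoint cycles gives cycle lengths 5, 2, 1, 1, 1.
The order is lcm(5, 2) = 10.

10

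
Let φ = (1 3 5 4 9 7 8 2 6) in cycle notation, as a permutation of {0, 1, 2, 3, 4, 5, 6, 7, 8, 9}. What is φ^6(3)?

2

3 lies in the 9-cycle (1 3 5 4 9 7 8 2 6).
Advancing 6 steps from 3: 3 → 5 → 4 → 9 → 7 → 8 → 2.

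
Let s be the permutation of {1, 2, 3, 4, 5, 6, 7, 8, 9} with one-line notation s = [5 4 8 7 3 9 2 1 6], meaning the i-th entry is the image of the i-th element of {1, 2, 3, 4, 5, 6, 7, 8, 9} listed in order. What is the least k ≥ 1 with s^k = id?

12

Writing s as disjoint cycles, the cycle lengths are 4, 3, 2.
The order of s is the least common multiple of its cycle lengths: lcm(4, 3, 2) = 12.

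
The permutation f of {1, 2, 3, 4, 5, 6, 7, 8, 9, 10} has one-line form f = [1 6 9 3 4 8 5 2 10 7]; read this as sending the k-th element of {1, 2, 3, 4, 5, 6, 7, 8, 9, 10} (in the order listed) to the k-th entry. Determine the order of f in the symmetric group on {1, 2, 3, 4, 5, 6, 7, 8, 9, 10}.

Writing f as disjoint cycles, the cycle lengths are 6, 3, 1.
Since disjoint cycles commute, ord(f) = lcm(6, 3) = 6.

6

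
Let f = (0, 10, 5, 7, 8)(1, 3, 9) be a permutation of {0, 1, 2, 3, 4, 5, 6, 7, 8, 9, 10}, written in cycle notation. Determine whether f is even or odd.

The cycle lengths are 5, 3, 1, 1, 1.
A cycle is odd iff its length is even; f has 0 even-length cycles, so sgn(f) = (−1)^0 and f is even.

even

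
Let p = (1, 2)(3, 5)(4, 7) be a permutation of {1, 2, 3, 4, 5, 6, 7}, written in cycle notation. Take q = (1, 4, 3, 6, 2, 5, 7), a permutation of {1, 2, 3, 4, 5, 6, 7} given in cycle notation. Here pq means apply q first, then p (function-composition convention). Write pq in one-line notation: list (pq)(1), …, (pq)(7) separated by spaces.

7 3 6 5 4 1 2

(pq)(x) = p(q(x)). Computing each image: p(q(1)) = p(4) = 7, p(q(2)) = p(5) = 3, p(q(3)) = p(6) = 6, p(q(4)) = p(3) = 5, p(q(5)) = p(7) = 4, p(q(6)) = p(2) = 1, p(q(7)) = p(1) = 2.
Hence pq = [7 3 6 5 4 1 2].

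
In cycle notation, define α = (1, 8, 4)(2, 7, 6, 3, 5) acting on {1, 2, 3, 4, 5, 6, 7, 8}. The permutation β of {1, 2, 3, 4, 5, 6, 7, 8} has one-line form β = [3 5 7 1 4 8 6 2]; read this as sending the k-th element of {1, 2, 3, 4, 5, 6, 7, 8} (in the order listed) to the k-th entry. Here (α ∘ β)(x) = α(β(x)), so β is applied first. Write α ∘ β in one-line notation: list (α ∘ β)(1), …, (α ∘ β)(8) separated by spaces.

(α ∘ β)(x) = α(β(x)). Computing each image: α(β(1)) = α(3) = 5, α(β(2)) = α(5) = 2, α(β(3)) = α(7) = 6, α(β(4)) = α(1) = 8, α(β(5)) = α(4) = 1, α(β(6)) = α(8) = 4, α(β(7)) = α(6) = 3, α(β(8)) = α(2) = 7.
Hence α ∘ β = [5 2 6 8 1 4 3 7].

5 2 6 8 1 4 3 7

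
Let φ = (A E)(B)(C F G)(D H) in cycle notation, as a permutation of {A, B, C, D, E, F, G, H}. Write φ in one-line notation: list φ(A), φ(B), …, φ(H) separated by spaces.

Image by image: A→E, B→B, C→F, D→H, E→A, F→G, G→C, H→D.
So the one-line form is E B F H A G C D.

E B F H A G C D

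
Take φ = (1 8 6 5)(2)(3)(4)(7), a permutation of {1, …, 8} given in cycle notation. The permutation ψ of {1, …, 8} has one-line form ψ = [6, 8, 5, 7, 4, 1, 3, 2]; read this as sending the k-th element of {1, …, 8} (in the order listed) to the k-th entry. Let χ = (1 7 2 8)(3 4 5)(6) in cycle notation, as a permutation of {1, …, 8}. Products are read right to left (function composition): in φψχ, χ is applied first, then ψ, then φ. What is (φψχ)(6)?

(φψχ)(6) = φ(ψ(χ(6))). χ(6) = 6, then ψ(6) = 1, then φ(1) = 8, so the result is 8.

8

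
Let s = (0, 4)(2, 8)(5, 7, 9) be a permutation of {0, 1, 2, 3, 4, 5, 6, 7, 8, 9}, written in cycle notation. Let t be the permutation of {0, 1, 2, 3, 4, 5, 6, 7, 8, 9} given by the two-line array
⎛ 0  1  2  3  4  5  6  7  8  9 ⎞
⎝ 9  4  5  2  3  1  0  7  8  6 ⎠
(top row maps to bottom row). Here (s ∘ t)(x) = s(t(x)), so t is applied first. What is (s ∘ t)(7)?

(s ∘ t)(7) = s(t(7)). t(7) = 7, then s(7) = 9. So (s ∘ t)(7) = 9.

9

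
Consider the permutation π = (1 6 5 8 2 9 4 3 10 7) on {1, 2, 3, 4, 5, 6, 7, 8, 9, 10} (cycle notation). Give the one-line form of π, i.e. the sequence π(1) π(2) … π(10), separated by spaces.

6 9 10 3 8 5 1 2 4 7

Each element maps to the next entry in its cycle (wrapping to the front): 1→6, 2→9, 3→10, 4→3, 5→8, 6→5, 7→1, 8→2, 9→4, 10→7.
So the one-line form is 6 9 10 3 8 5 1 2 4 7.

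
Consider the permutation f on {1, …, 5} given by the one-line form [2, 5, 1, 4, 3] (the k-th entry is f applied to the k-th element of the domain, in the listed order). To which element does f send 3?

1

3 is element number 3 of the domain, and entry number 3 of the one-line form is 1, so f(3) = 1.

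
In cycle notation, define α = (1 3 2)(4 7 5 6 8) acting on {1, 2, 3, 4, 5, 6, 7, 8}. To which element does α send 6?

In the cycle (4 7 5 6 8), 6 is followed by 8, so α(6) = 8.

8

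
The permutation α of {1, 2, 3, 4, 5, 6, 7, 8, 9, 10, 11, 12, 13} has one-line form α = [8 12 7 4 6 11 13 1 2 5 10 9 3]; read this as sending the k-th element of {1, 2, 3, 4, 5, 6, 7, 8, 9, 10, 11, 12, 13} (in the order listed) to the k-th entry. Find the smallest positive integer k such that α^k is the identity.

12

Writing α as disjoint cycles, the cycle lengths are 4, 3, 3, 2, 1.
The order is lcm(4, 3, 3, 2) = 12.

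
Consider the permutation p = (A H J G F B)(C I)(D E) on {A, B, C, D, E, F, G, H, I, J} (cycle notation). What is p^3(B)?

J

B lies in the 6-cycle (A H J G F B).
Advancing 3 steps from B: B → A → H → J.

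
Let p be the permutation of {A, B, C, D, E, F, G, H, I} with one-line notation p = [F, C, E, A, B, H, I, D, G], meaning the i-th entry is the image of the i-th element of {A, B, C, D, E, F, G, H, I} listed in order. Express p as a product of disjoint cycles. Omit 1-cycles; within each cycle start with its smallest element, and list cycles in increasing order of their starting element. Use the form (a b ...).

(A F H D)(B C E)(G I)

Iterating p from A gives A → F → H → D → A; that is the 4-cycle (A F H D).
Continuing from each remaining unvisited element yields (A F H D)(B C E)(G I).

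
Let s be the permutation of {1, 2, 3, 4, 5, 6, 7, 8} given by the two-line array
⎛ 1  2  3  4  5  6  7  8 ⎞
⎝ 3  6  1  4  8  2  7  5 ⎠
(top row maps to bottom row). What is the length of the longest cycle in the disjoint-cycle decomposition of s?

2

Decomposing into disjoint cycles gives (1 3)(2 6)(5 8); the longest has length 2.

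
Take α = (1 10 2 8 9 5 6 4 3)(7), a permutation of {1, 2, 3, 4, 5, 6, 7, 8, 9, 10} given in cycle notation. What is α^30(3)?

3 lies in the 9-cycle (1 10 2 8 9 5 6 4 3).
Powers repeat with period 9 on this cycle, and 30 mod 9 = 3, so α^30(3) = α^3(3).
Advancing 3 steps from 3: 3 → 1 → 10 → 2.

2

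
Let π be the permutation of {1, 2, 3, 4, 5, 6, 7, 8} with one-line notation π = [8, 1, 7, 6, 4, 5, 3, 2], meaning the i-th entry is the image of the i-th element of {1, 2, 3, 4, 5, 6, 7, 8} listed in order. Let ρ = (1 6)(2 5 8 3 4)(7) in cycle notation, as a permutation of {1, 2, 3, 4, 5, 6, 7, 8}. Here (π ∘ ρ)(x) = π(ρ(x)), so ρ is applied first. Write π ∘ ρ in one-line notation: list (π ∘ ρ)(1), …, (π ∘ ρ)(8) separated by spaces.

5 4 6 1 2 8 3 7

For each element, apply ρ then π: 1 → 6 → 5; 2 → 5 → 4; 3 → 4 → 6; 4 → 2 → 1; 5 → 8 → 2; 6 → 1 → 8; 7 → 7 → 3; 8 → 3 → 7.
Collecting the images, π ∘ ρ = [5 4 6 1 2 8 3 7].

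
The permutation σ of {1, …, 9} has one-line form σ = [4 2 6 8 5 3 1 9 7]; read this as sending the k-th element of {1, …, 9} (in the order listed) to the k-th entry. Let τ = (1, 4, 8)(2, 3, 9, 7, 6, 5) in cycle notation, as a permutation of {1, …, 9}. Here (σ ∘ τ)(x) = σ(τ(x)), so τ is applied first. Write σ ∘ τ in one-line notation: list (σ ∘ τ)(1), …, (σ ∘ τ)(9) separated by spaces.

Chase each element through τ then σ: 1 → 4 → 8; 2 → 3 → 6; 3 → 9 → 7; 4 → 8 → 9; 5 → 2 → 2; 6 → 5 → 5; 7 → 6 → 3; 8 → 1 → 4; 9 → 7 → 1.
So σ ∘ τ in one-line form is 8 6 7 9 2 5 3 4 1.

8 6 7 9 2 5 3 4 1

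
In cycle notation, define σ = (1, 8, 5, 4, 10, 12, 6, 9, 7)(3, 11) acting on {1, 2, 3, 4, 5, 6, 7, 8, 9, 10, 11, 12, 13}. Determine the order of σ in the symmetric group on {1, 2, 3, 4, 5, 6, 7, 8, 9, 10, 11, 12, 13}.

18

The disjoint cycles have lengths 9, 2, 1, 1.
Since disjoint cycles commute, ord(σ) = lcm(9, 2) = 18.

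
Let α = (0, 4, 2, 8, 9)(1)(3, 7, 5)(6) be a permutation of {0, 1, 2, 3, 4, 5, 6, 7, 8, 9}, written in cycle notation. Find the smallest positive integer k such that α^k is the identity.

The disjoint cycles have lengths 5, 3, 1, 1.
The order of α is the least common multiple of its cycle lengths: lcm(5, 3) = 15.

15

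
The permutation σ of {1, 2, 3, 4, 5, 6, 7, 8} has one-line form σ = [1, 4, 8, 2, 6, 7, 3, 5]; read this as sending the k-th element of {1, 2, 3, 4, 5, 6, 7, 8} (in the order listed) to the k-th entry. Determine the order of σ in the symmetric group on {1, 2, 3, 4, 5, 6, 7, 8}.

10

The disjoint-cycle form of σ has cycle lengths 5, 2, 1.
Since disjoint cycles commute, ord(σ) = lcm(5, 2) = 10.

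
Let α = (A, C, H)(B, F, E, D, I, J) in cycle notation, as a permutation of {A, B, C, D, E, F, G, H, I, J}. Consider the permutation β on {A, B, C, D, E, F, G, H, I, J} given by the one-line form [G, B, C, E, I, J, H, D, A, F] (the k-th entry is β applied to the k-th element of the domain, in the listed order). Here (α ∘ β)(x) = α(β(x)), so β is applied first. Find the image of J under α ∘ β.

E

First apply β: β(J) = F, then α(F) = E. Thus (α ∘ β)(J) = E.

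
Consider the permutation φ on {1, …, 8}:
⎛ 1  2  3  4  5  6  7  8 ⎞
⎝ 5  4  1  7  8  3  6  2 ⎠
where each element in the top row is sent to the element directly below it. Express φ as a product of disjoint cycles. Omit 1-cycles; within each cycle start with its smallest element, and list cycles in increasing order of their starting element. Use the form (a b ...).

(1 5 8 2 4 7 6 3)

Iterating φ from 1 gives 1 → 5 → 8 → 2 → 4 → 7 → 6 → 3 → 1; that is the 8-cycle (1 5 8 2 4 7 6 3).
Repeating from the next unused element and collecting all non-trivial cycles gives (1 5 8 2 4 7 6 3).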